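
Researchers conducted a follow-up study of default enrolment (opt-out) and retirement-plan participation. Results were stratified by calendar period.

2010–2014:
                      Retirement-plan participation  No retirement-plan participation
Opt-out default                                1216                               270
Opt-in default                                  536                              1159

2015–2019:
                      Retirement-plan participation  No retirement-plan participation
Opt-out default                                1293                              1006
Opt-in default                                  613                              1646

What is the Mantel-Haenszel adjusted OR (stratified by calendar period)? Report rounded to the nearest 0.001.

OR_MH = Σ(aᵢdᵢ/nᵢ) / Σ(bᵢcᵢ/nᵢ), where nᵢ is the stratum total.
Stratum 1 (2010–2014): n = 3181; a·d/n = 1216·1159/3181 = 443.0506; b·c/n = 270·536/3181 = 45.4951
Stratum 2 (2015–2019): n = 4558; a·d/n = 1293·1646/4558 = 466.9324; b·c/n = 1006·613/4558 = 135.2957
OR_MH = (443.0506 + 466.9324) / (45.4951 + 135.2957) = 909.9830 / 180.7909 = 5.03335

5.033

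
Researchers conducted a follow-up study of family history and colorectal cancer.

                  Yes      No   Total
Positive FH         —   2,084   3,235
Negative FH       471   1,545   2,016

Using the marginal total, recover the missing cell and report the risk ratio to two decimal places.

1.52

The missing cell is in the exposed row: 3235 − 2084 = 1151.
So a = 1151, b = 2084, c = 471, d = 1545.
RR = [a/(a+b)] / [c/(c+d)] = (1151/3235) / (471/2016) = 0.35580/0.23363 = 1.52290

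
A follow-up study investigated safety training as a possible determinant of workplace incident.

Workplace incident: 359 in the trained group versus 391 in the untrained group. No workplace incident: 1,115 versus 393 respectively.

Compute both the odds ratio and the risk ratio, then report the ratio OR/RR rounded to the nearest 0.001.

0.663

From the description: a = 359, b = 1115, c = 391, d = 393.
OR = (359·393)/(1115·391) = 141087/435965 = 0.32362
Risk in exposed = 359/1474 = 0.24355; risk in unexposed = 391/784 = 0.49872; RR = 0.48836
OR/RR = 0.32362 / 0.48836 = 0.66267
The outcome is not rare, so the OR lies further from 1 than the RR.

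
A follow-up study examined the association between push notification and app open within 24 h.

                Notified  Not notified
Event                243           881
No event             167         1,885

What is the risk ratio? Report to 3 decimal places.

1.861

Reading the table with exposure as columns: a = 243 (Notified, case), b = 167 (Notified, non-case), c = 881 (Not notified, case), d = 1885.
Risk in exposed = 243/410 = 0.59268; risk in unexposed = 881/2766 = 0.31851.
RR = 0.59268 / 0.31851 = 1.86080
The risk among the exposed is 1.86 times that among the unexposed.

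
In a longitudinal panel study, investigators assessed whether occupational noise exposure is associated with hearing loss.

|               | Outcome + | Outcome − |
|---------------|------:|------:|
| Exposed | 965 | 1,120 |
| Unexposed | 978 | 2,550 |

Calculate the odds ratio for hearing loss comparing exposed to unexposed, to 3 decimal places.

Cells: a = 965, b = 1120, c = 978, d = 2550.
OR = (a·d)/(b·c) = (965 × 2550) / (1120 × 978) = 2460750 / 1095360 = 2.24652
The odds of hearing loss are about 2.25 times as high in the exposed group.

2.247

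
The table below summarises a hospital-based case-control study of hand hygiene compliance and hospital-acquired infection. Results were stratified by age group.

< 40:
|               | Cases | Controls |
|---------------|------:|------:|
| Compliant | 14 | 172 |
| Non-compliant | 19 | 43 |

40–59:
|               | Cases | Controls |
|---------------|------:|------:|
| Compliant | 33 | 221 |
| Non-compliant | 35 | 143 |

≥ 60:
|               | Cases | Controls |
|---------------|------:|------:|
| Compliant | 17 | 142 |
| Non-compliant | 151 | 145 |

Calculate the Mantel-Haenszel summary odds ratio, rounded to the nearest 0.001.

OR_MH = Σ(aᵢdᵢ/nᵢ) / Σ(bᵢcᵢ/nᵢ), where nᵢ is the stratum total.
Stratum 1 (< 40): n = 248; a·d/n = 14·43/248 = 2.4274; b·c/n = 172·19/248 = 13.1774
Stratum 2 (40–59): n = 432; a·d/n = 33·143/432 = 10.9236; b·c/n = 221·35/432 = 17.9051
Stratum 3 (≥ 60): n = 455; a·d/n = 17·145/455 = 5.4176; b·c/n = 142·151/455 = 47.1253
OR_MH = (2.4274 + 10.9236 + 5.4176) / (13.1774 + 17.9051 + 47.1253) = 18.7686 / 78.2078 = 0.23998

0.240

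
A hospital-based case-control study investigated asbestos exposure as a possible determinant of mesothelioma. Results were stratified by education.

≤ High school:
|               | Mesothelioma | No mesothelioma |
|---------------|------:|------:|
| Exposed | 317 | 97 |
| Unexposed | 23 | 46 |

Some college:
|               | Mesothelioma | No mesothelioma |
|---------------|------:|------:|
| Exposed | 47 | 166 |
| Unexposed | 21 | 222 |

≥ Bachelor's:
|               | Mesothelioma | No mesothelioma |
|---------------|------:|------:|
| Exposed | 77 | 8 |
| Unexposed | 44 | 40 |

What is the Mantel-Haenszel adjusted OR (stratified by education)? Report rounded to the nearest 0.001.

4.970

OR_MH = Σ(aᵢdᵢ/nᵢ) / Σ(bᵢcᵢ/nᵢ), where nᵢ is the stratum total.
Stratum 1 (≤ High school): n = 483; a·d/n = 317·46/483 = 30.1905; b·c/n = 97·23/483 = 4.6190
Stratum 2 (Some college): n = 456; a·d/n = 47·222/456 = 22.8816; b·c/n = 166·21/456 = 7.6447
Stratum 3 (≥ Bachelor's): n = 169; a·d/n = 77·40/169 = 18.2249; b·c/n = 8·44/169 = 2.0828
OR_MH = (30.1905 + 22.8816 + 18.2249) / (4.6190 + 7.6447 + 2.0828) = 71.2969 / 14.3466 = 4.96959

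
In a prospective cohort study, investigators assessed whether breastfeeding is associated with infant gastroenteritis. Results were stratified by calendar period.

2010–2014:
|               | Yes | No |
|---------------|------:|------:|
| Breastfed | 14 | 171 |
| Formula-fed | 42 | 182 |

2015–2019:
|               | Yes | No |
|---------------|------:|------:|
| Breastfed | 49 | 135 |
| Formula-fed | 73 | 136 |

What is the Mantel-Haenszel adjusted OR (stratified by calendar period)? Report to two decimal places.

OR_MH = Σ(aᵢdᵢ/nᵢ) / Σ(bᵢcᵢ/nᵢ), where nᵢ is the stratum total.
Stratum 1 (2010–2014): n = 409; a·d/n = 14·182/409 = 6.2298; b·c/n = 171·42/409 = 17.5599
Stratum 2 (2015–2019): n = 393; a·d/n = 49·136/393 = 16.9567; b·c/n = 135·73/393 = 25.0763
OR_MH = (6.2298 + 16.9567) / (17.5599 + 25.0763) = 23.1866 / 42.6362 = 0.54382

0.54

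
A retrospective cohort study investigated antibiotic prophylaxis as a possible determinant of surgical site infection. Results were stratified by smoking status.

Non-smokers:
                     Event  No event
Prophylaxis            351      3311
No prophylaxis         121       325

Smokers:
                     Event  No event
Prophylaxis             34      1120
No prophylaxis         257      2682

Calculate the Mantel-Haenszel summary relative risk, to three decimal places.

0.347

RR_MH = Σ(aᵢ·n₀ᵢ/nᵢ) / Σ(cᵢ·n₁ᵢ/nᵢ), with n₁ᵢ = aᵢ+bᵢ (exposed), n₀ᵢ = cᵢ+dᵢ (unexposed), nᵢ = n₁ᵢ+n₀ᵢ.
Stratum 1 (Non-smokers): n₁ = 3662, n₀ = 446, n = 4108; a·n₀/n = 351·446/4108 = 38.1076; c·n₁/n = 121·3662/4108 = 107.8632
Stratum 2 (Smokers): n₁ = 1154, n₀ = 2939, n = 4093; a·n₀/n = 34·2939/4093 = 24.4139; c·n₁/n = 257·1154/4093 = 72.4598
RR_MH = (38.1076 + 24.4139) / (107.8632 + 72.4598) = 62.5215 / 180.3230 = 0.34672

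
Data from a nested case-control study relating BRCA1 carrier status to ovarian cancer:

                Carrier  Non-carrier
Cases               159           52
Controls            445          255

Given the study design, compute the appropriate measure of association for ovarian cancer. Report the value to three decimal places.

Reading the table with exposure as columns: a = 159 (Carrier, case), b = 445 (Carrier, non-case), c = 52 (Non-carrier, case), d = 255.
This is a nested case-control study: participants were sampled on outcome status, so risks in the source population cannot be estimated directly — relative risk is not valid here. The odds ratio is the appropriate measure.
OR = (a·d)/(b·c) = (159 × 255) / (445 × 52) = 40545 / 23140 = 1.75216

1.752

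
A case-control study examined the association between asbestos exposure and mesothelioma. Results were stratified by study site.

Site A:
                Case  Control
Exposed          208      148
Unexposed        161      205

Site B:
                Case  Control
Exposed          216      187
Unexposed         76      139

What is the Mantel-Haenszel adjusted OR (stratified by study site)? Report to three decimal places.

OR_MH = Σ(aᵢdᵢ/nᵢ) / Σ(bᵢcᵢ/nᵢ), where nᵢ is the stratum total.
Stratum 1 (Site A): n = 722; a·d/n = 208·205/722 = 59.0582; b·c/n = 148·161/722 = 33.0028
Stratum 2 (Site B): n = 618; a·d/n = 216·139/618 = 48.5825; b·c/n = 187·76/618 = 22.9968
OR_MH = (59.0582 + 48.5825) / (33.0028 + 22.9968) = 107.6407 / 55.9995 = 1.92217

1.922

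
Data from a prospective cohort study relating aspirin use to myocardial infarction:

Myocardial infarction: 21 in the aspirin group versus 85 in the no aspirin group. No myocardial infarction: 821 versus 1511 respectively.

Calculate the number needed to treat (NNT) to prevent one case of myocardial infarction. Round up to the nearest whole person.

36

Risk in treated group = 21/842 = 0.02494; risk in control = 85/1596 = 0.05326.
Absolute risk reduction = 0.05326 − 0.02494 = 0.02832
NNT = 1 / ARR = 1 / 0.02832 = 35.314 → round up → 36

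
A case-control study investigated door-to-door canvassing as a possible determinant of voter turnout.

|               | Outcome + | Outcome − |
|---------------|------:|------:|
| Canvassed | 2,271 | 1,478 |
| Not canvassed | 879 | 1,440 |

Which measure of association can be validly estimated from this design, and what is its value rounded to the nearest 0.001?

Cells: a = 2271, b = 1478, c = 879, d = 1440.
This is a case-control study: participants were sampled on outcome status, so risks in the source population cannot be estimated directly — relative risk is not valid here. The odds ratio is the appropriate measure.
OR = (a·d)/(b·c) = (2271 × 1440) / (1478 × 879) = 3270240 / 1299162 = 2.51719

2.517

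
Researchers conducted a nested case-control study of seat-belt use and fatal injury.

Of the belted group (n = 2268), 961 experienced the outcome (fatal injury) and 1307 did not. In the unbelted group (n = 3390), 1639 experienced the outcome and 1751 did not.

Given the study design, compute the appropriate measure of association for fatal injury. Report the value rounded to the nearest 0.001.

From the description: a = 961, b = 1307, c = 1639, d = 1751.
This is a nested case-control study: participants were sampled on outcome status, so risks in the source population cannot be estimated directly — relative risk is not valid here. The odds ratio is the appropriate measure.
OR = (a·d)/(b·c) = (961 × 1751) / (1307 × 1639) = 1682711 / 2142173 = 0.78552

0.786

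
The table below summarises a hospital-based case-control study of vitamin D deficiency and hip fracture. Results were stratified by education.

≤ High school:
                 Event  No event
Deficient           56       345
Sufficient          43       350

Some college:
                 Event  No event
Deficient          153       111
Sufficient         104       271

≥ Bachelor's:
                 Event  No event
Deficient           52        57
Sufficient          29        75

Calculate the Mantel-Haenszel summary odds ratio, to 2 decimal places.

OR_MH = Σ(aᵢdᵢ/nᵢ) / Σ(bᵢcᵢ/nᵢ), where nᵢ is the stratum total.
Stratum 1 (≤ High school): n = 794; a·d/n = 56·350/794 = 24.6851; b·c/n = 345·43/794 = 18.6839
Stratum 2 (Some college): n = 639; a·d/n = 153·271/639 = 64.8873; b·c/n = 111·104/639 = 18.0657
Stratum 3 (≥ Bachelor's): n = 213; a·d/n = 52·75/213 = 18.3099; b·c/n = 57·29/213 = 7.7606
OR_MH = (24.6851 + 64.8873 + 18.3099) / (18.6839 + 18.0657 + 7.7606) = 107.8823 / 44.5102 = 2.42377

2.42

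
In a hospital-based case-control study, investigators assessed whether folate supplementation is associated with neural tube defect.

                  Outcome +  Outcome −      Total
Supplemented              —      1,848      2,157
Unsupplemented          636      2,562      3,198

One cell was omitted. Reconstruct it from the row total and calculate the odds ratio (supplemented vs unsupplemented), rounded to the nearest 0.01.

The missing cell is in the exposed row: 2157 − 1848 = 309.
So a = 309, b = 1848, c = 636, d = 2562.
OR = (a·d)/(b·c) = (309 × 2562) / (1848 × 636) = 791658 / 1175328 = 0.67356

0.67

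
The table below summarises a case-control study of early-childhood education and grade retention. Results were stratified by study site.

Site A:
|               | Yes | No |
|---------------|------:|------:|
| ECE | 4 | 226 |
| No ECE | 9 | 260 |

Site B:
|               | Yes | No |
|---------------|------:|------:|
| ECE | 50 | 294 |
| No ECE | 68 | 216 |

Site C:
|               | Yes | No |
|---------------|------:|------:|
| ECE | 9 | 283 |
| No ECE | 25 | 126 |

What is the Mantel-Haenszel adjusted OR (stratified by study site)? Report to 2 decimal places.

0.42

OR_MH = Σ(aᵢdᵢ/nᵢ) / Σ(bᵢcᵢ/nᵢ), where nᵢ is the stratum total.
Stratum 1 (Site A): n = 499; a·d/n = 4·260/499 = 2.0842; b·c/n = 226·9/499 = 4.0762
Stratum 2 (Site B): n = 628; a·d/n = 50·216/628 = 17.1975; b·c/n = 294·68/628 = 31.8344
Stratum 3 (Site C): n = 443; a·d/n = 9·126/443 = 2.5598; b·c/n = 283·25/443 = 15.9707
OR_MH = (2.0842 + 17.1975 + 2.5598) / (4.0762 + 31.8344 + 15.9707) = 21.8414 / 51.8812 = 0.42099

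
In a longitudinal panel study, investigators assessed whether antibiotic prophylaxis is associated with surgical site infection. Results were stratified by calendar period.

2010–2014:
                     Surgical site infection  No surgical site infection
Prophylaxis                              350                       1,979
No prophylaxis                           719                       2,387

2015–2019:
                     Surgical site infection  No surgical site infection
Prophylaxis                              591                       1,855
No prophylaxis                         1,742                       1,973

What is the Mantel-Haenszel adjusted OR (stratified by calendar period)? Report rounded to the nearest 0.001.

0.436

OR_MH = Σ(aᵢdᵢ/nᵢ) / Σ(bᵢcᵢ/nᵢ), where nᵢ is the stratum total.
Stratum 1 (2010–2014): n = 5435; a·d/n = 350·2387/5435 = 153.7167; b·c/n = 1979·719/5435 = 261.8033
Stratum 2 (2015–2019): n = 6161; a·d/n = 591·1973/6161 = 189.2620; b·c/n = 1855·1742/6161 = 524.4944
OR_MH = (153.7167 + 189.2620) / (261.8033 + 524.4944) = 342.9786 / 786.2977 = 0.43619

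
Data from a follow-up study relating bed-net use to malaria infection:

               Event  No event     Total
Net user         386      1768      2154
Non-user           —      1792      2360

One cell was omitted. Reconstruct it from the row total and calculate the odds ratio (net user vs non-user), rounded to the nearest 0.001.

0.689

The missing cell is in the unexposed row: 2360 − 1792 = 568.
So a = 386, b = 1768, c = 568, d = 1792.
OR = (a·d)/(b·c) = (386 × 1792) / (1768 × 568) = 691712 / 1004224 = 0.68880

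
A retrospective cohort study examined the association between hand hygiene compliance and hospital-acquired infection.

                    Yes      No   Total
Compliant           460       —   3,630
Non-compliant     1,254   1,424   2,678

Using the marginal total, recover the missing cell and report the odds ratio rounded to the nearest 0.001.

The missing cell is in the exposed row: 3630 − 460 = 3170.
So a = 460, b = 3170, c = 1254, d = 1424.
OR = (a·d)/(b·c) = (460 × 1424) / (3170 × 1254) = 655040 / 3975180 = 0.16478

0.165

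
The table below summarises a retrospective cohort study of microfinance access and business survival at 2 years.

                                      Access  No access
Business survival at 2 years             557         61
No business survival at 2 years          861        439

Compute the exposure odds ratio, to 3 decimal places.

Reading the table with exposure as columns: a = 557 (Access, case), b = 861 (Access, non-case), c = 61 (No access, case), d = 439.
OR = (a·d)/(b·c) = (557 × 439) / (861 × 61) = 244523 / 52521 = 4.65572
The odds of business survival at 2 years are about 4.66 times as high in the access group.

4.656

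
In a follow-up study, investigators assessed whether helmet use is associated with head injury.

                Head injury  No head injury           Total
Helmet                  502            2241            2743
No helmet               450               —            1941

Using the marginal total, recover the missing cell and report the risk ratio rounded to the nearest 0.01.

0.79

The missing cell is in the unexposed row: 1941 − 450 = 1491.
So a = 502, b = 2241, c = 450, d = 1491.
RR = [a/(a+b)] / [c/(c+d)] = (502/2743) / (450/1941) = 0.18301/0.23184 = 0.78939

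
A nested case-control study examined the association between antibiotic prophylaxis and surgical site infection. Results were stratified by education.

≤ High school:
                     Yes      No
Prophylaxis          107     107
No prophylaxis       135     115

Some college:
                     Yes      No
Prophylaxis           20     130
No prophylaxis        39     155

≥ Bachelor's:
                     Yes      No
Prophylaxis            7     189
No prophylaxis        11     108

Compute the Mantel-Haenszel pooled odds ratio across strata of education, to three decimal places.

OR_MH = Σ(aᵢdᵢ/nᵢ) / Σ(bᵢcᵢ/nᵢ), where nᵢ is the stratum total.
Stratum 1 (≤ High school): n = 464; a·d/n = 107·115/464 = 26.5194; b·c/n = 107·135/464 = 31.1315
Stratum 2 (Some college): n = 344; a·d/n = 20·155/344 = 9.0116; b·c/n = 130·39/344 = 14.7384
Stratum 3 (≥ Bachelor's): n = 315; a·d/n = 7·108/315 = 2.4000; b·c/n = 189·11/315 = 6.6000
OR_MH = (26.5194 + 9.0116 + 2.4000) / (31.1315 + 14.7384 + 6.6000) = 37.9310 / 52.4698 = 0.72291

0.723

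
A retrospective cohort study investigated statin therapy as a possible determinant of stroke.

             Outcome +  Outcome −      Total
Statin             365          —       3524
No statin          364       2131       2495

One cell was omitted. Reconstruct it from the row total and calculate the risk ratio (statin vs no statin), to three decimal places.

0.710

The missing cell is in the exposed row: 3524 − 365 = 3159.
So a = 365, b = 3159, c = 364, d = 2131.
RR = [a/(a+b)] / [c/(c+d)] = (365/3524) / (364/2495) = 0.10358/0.14589 = 0.70995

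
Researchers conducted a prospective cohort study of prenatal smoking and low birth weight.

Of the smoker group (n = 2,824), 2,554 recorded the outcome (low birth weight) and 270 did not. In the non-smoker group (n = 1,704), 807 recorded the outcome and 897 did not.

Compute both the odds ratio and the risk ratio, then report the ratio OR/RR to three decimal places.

From the description: a = 2554, b = 270, c = 807, d = 897.
OR = (2554·897)/(270·807) = 2290938/217890 = 10.51420
Risk in exposed = 2554/2824 = 0.90439; risk in unexposed = 807/1704 = 0.47359; RR = 1.90964
OR/RR = 10.51420 / 1.90964 = 5.50584
The outcome is not rare, so the OR lies further from 1 than the RR.

5.506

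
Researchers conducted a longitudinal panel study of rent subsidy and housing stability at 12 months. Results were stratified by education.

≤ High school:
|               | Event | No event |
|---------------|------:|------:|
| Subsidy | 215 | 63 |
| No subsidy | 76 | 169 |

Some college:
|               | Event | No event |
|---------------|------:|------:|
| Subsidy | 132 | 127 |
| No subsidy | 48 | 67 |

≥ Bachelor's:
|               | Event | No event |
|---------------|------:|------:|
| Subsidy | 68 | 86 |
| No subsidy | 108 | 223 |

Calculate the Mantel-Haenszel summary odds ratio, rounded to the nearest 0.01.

OR_MH = Σ(aᵢdᵢ/nᵢ) / Σ(bᵢcᵢ/nᵢ), where nᵢ is the stratum total.
Stratum 1 (≤ High school): n = 523; a·d/n = 215·169/523 = 69.4742; b·c/n = 63·76/523 = 9.1549
Stratum 2 (Some college): n = 374; a·d/n = 132·67/374 = 23.6471; b·c/n = 127·48/374 = 16.2995
Stratum 3 (≥ Bachelor's): n = 485; a·d/n = 68·223/485 = 31.2660; b·c/n = 86·108/485 = 19.1505
OR_MH = (69.4742 + 23.6471 + 31.2660) / (9.1549 + 16.2995 + 19.1505) = 124.3872 / 44.6049 = 2.78865

2.79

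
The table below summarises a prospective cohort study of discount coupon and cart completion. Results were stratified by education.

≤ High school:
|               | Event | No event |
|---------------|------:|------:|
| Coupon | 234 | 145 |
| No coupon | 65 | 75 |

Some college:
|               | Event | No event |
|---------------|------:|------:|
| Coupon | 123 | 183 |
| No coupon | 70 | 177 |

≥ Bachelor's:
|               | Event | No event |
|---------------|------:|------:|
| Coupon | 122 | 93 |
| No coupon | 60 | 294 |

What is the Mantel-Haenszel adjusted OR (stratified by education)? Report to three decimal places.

2.664

OR_MH = Σ(aᵢdᵢ/nᵢ) / Σ(bᵢcᵢ/nᵢ), where nᵢ is the stratum total.
Stratum 1 (≤ High school): n = 519; a·d/n = 234·75/519 = 33.8150; b·c/n = 145·65/519 = 18.1599
Stratum 2 (Some college): n = 553; a·d/n = 123·177/553 = 39.3689; b·c/n = 183·70/553 = 23.1646
Stratum 3 (≥ Bachelor's): n = 569; a·d/n = 122·294/569 = 63.0369; b·c/n = 93·60/569 = 9.8067
OR_MH = (33.8150 + 39.3689 + 63.0369) / (18.1599 + 23.1646 + 9.8067) = 136.2208 / 51.1312 = 2.66415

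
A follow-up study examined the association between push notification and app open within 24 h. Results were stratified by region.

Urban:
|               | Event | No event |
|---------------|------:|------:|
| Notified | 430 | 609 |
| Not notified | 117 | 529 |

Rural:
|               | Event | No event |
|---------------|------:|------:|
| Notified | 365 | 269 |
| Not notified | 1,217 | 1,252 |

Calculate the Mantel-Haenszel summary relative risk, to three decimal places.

RR_MH = Σ(aᵢ·n₀ᵢ/nᵢ) / Σ(cᵢ·n₁ᵢ/nᵢ), with n₁ᵢ = aᵢ+bᵢ (exposed), n₀ᵢ = cᵢ+dᵢ (unexposed), nᵢ = n₁ᵢ+n₀ᵢ.
Stratum 1 (Urban): n₁ = 1039, n₀ = 646, n = 1685; a·n₀/n = 430·646/1685 = 164.8546; c·n₁/n = 117·1039/1685 = 72.1442
Stratum 2 (Rural): n₁ = 634, n₀ = 2469, n = 3103; a·n₀/n = 365·2469/3103 = 290.4238; c·n₁/n = 1217·634/3103 = 248.6555
RR_MH = (164.8546 + 290.4238) / (72.1442 + 248.6555) = 455.2784 / 320.7997 = 1.41920

1.419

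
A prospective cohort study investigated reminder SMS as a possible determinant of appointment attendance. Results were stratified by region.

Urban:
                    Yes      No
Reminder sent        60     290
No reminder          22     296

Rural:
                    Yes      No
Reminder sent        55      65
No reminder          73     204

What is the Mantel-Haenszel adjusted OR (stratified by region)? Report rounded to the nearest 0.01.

OR_MH = Σ(aᵢdᵢ/nᵢ) / Σ(bᵢcᵢ/nᵢ), where nᵢ is the stratum total.
Stratum 1 (Urban): n = 668; a·d/n = 60·296/668 = 26.5868; b·c/n = 290·22/668 = 9.5509
Stratum 2 (Rural): n = 397; a·d/n = 55·204/397 = 28.2620; b·c/n = 65·73/397 = 11.9521
OR_MH = (26.5868 + 28.2620) / (9.5509 + 11.9521) = 54.8488 / 21.5030 = 2.55075

2.55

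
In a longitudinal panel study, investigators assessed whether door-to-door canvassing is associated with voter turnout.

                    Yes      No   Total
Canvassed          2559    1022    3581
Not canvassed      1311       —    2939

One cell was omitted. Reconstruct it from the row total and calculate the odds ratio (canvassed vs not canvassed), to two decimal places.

The missing cell is in the unexposed row: 2939 − 1311 = 1628.
So a = 2559, b = 1022, c = 1311, d = 1628.
OR = (a·d)/(b·c) = (2559 × 1628) / (1022 × 1311) = 4166052 / 1339842 = 3.10936

3.11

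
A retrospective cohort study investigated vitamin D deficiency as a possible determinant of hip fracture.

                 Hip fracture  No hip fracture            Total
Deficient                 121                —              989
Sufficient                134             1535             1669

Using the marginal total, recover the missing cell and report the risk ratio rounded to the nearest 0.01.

1.52

The missing cell is in the exposed row: 989 − 121 = 868.
So a = 121, b = 868, c = 134, d = 1535.
RR = [a/(a+b)] / [c/(c+d)] = (121/989) / (134/1669) = 0.12235/0.08029 = 1.52384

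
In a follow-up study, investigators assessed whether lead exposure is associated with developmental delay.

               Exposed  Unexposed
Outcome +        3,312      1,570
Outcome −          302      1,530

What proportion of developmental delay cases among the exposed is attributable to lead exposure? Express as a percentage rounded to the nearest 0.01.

Reading the table with exposure as columns: a = 3312 (Exposed, case), b = 302 (Exposed, non-case), c = 1570 (Unexposed, case), d = 1530.
Risk in exposed = 3312/3614 = 0.91644; risk in unexposed = 1570/3100 = 0.50645.
RR = 0.91644/0.50645 = 1.80952
AR% = (RR − 1)/RR × 100 = (1.80952 − 1)/1.80952 × 100 = 44.7368%

44.74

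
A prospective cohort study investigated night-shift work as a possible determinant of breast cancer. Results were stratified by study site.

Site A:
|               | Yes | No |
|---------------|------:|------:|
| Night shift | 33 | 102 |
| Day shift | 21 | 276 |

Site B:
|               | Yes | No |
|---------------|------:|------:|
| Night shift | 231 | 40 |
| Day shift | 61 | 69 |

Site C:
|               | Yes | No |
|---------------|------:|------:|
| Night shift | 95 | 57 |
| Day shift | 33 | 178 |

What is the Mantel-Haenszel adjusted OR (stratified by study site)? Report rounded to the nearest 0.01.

6.62

OR_MH = Σ(aᵢdᵢ/nᵢ) / Σ(bᵢcᵢ/nᵢ), where nᵢ is the stratum total.
Stratum 1 (Site A): n = 432; a·d/n = 33·276/432 = 21.0833; b·c/n = 102·21/432 = 4.9583
Stratum 2 (Site B): n = 401; a·d/n = 231·69/401 = 39.7481; b·c/n = 40·61/401 = 6.0848
Stratum 3 (Site C): n = 363; a·d/n = 95·178/363 = 46.5840; b·c/n = 57·33/363 = 5.1818
OR_MH = (21.0833 + 39.7481 + 46.5840) / (4.9583 + 6.0848 + 5.1818) = 107.4155 / 16.2249 = 6.62039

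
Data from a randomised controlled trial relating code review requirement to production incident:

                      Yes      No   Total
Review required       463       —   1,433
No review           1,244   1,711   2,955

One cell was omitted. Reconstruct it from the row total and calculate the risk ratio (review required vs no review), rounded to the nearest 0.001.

0.767

The missing cell is in the exposed row: 1433 − 463 = 970.
So a = 463, b = 970, c = 1244, d = 1711.
RR = [a/(a+b)] / [c/(c+d)] = (463/1433) / (1244/2955) = 0.32310/0.42098 = 0.76749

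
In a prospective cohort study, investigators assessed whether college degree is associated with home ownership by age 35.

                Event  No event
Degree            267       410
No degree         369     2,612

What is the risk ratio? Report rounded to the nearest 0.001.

Cells: a = 267, b = 410, c = 369, d = 2612.
Risk in exposed = 267/677 = 0.39439; risk in unexposed = 369/2981 = 0.12378.
RR = 0.39439 / 0.12378 = 3.18609
The risk among the exposed is 3.19 times that among the unexposed.

3.186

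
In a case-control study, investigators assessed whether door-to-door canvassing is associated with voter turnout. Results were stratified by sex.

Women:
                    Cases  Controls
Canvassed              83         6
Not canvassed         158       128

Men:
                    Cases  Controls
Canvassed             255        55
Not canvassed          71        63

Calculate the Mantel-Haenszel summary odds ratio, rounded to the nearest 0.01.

5.70

OR_MH = Σ(aᵢdᵢ/nᵢ) / Σ(bᵢcᵢ/nᵢ), where nᵢ is the stratum total.
Stratum 1 (Women): n = 375; a·d/n = 83·128/375 = 28.3307; b·c/n = 6·158/375 = 2.5280
Stratum 2 (Men): n = 444; a·d/n = 255·63/444 = 36.1824; b·c/n = 55·71/444 = 8.7950
OR_MH = (28.3307 + 36.1824) / (2.5280 + 8.7950) = 64.5131 / 11.3230 = 5.69750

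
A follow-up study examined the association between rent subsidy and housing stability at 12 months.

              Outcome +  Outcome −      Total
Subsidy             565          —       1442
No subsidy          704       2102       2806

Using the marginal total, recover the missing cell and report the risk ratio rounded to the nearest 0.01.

The missing cell is in the exposed row: 1442 − 565 = 877.
So a = 565, b = 877, c = 704, d = 2102.
RR = [a/(a+b)] / [c/(c+d)] = (565/1442) / (704/2806) = 0.39182/0.25089 = 1.56170

1.56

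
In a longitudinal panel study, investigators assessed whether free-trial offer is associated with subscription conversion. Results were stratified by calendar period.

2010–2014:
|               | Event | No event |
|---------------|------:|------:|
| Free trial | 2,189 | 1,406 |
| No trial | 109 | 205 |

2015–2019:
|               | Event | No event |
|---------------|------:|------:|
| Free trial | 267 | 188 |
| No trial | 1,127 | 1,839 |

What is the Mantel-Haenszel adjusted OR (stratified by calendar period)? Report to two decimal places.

2.55

OR_MH = Σ(aᵢdᵢ/nᵢ) / Σ(bᵢcᵢ/nᵢ), where nᵢ is the stratum total.
Stratum 1 (2010–2014): n = 3909; a·d/n = 2189·205/3909 = 114.7979; b·c/n = 1406·109/3909 = 39.2054
Stratum 2 (2015–2019): n = 3421; a·d/n = 267·1839/3421 = 143.5291; b·c/n = 188·1127/3421 = 61.9339
OR_MH = (114.7979 + 143.5291) / (39.2054 + 61.9339) = 258.3270 / 101.1394 = 2.55417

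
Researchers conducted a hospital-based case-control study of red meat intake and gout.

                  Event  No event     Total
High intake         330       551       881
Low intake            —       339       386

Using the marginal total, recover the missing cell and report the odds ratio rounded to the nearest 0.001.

4.320

The missing cell is in the unexposed row: 386 − 339 = 47.
So a = 330, b = 551, c = 47, d = 339.
OR = (a·d)/(b·c) = (330 × 339) / (551 × 47) = 111870 / 25897 = 4.31981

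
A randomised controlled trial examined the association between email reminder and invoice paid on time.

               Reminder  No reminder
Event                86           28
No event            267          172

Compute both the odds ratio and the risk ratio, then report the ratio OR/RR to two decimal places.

Reading the table with exposure as columns: a = 86 (Reminder, case), b = 267 (Reminder, non-case), c = 28 (No reminder, case), d = 172.
OR = (86·172)/(267·28) = 14792/7476 = 1.97860
Risk in exposed = 86/353 = 0.24363; risk in unexposed = 28/200 = 0.14000; RR = 1.74019
OR/RR = 1.97860 / 1.74019 = 1.13700
The outcome is not rare, so the OR lies further from 1 than the RR.

1.14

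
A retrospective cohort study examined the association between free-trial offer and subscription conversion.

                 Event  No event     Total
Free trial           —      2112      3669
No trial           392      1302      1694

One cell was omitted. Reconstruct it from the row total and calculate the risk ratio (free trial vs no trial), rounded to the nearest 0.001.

The missing cell is in the exposed row: 3669 − 2112 = 1557.
So a = 1557, b = 2112, c = 392, d = 1302.
RR = [a/(a+b)] / [c/(c+d)] = (1557/3669) / (392/1694) = 0.42437/0.23140 = 1.83387

1.834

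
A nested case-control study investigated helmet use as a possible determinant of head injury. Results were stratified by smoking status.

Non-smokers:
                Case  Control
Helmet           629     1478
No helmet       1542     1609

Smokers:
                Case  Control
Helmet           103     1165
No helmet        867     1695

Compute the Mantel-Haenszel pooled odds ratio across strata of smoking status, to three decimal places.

0.341

OR_MH = Σ(aᵢdᵢ/nᵢ) / Σ(bᵢcᵢ/nᵢ), where nᵢ is the stratum total.
Stratum 1 (Non-smokers): n = 5258; a·d/n = 629·1609/5258 = 192.4802; b·c/n = 1478·1542/5258 = 433.4492
Stratum 2 (Smokers): n = 3830; a·d/n = 103·1695/3830 = 45.5836; b·c/n = 1165·867/3830 = 263.7219
OR_MH = (192.4802 + 45.5836) / (433.4492 + 263.7219) = 238.0638 / 697.1712 = 0.34147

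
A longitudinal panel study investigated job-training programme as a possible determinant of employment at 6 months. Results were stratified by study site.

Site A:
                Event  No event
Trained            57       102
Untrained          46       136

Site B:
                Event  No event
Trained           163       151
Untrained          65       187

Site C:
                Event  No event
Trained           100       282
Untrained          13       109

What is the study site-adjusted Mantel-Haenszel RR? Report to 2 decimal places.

RR_MH = Σ(aᵢ·n₀ᵢ/nᵢ) / Σ(cᵢ·n₁ᵢ/nᵢ), with n₁ᵢ = aᵢ+bᵢ (exposed), n₀ᵢ = cᵢ+dᵢ (unexposed), nᵢ = n₁ᵢ+n₀ᵢ.
Stratum 1 (Site A): n₁ = 159, n₀ = 182, n = 341; a·n₀/n = 57·182/341 = 30.4223; c·n₁/n = 46·159/341 = 21.4487
Stratum 2 (Site B): n₁ = 314, n₀ = 252, n = 566; a·n₀/n = 163·252/566 = 72.5724; c·n₁/n = 65·314/566 = 36.0601
Stratum 3 (Site C): n₁ = 382, n₀ = 122, n = 504; a·n₀/n = 100·122/504 = 24.2063; c·n₁/n = 13·382/504 = 9.8532
RR_MH = (30.4223 + 72.5724 + 24.2063) / (21.4487 + 36.0601 + 9.8532) = 127.2011 / 67.3619 = 1.88832

1.89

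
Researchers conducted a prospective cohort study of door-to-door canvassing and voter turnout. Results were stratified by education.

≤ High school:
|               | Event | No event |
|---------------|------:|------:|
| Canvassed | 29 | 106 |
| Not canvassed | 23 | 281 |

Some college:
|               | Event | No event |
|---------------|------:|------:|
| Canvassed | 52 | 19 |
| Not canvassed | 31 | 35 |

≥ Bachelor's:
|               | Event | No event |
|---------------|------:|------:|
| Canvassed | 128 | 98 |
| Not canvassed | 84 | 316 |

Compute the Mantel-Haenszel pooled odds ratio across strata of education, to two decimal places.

OR_MH = Σ(aᵢdᵢ/nᵢ) / Σ(bᵢcᵢ/nᵢ), where nᵢ is the stratum total.
Stratum 1 (≤ High school): n = 439; a·d/n = 29·281/439 = 18.5626; b·c/n = 106·23/439 = 5.5535
Stratum 2 (Some college): n = 137; a·d/n = 52·35/137 = 13.2847; b·c/n = 19·31/137 = 4.2993
Stratum 3 (≥ Bachelor's): n = 626; a·d/n = 128·316/626 = 64.6134; b·c/n = 98·84/626 = 13.1502
OR_MH = (18.5626 + 13.2847 + 64.6134) / (5.5535 + 4.2993 + 13.1502) = 96.4607 / 23.0030 = 4.19341

4.19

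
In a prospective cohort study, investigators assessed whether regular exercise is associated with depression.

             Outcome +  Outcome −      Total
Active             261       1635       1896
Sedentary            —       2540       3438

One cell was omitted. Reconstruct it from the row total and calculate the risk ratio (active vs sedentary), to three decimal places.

0.527

The missing cell is in the unexposed row: 3438 − 2540 = 898.
So a = 261, b = 1635, c = 898, d = 2540.
RR = [a/(a+b)] / [c/(c+d)] = (261/1896) / (898/3438) = 0.13766/0.26120 = 0.52703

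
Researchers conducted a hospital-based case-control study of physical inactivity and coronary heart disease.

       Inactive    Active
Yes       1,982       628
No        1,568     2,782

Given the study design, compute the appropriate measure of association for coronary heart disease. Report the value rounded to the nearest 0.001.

5.600

Reading the table with exposure as columns: a = 1982 (Inactive, case), b = 1568 (Inactive, non-case), c = 628 (Active, case), d = 2782.
This is a hospital-based case-control study: participants were sampled on outcome status, so risks in the source population cannot be estimated directly — relative risk is not valid here. The odds ratio is the appropriate measure.
OR = (a·d)/(b·c) = (1982 × 2782) / (1568 × 628) = 5513924 / 984704 = 5.59958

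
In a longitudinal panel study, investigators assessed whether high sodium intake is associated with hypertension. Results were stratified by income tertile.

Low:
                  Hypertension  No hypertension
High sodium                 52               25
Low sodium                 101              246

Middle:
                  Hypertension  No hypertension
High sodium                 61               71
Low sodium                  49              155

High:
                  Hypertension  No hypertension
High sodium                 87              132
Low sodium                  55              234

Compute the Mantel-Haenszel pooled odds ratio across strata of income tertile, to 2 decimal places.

3.22

OR_MH = Σ(aᵢdᵢ/nᵢ) / Σ(bᵢcᵢ/nᵢ), where nᵢ is the stratum total.
Stratum 1 (Low): n = 424; a·d/n = 52·246/424 = 30.1698; b·c/n = 25·101/424 = 5.9552
Stratum 2 (Middle): n = 336; a·d/n = 61·155/336 = 28.1399; b·c/n = 71·49/336 = 10.3542
Stratum 3 (High): n = 508; a·d/n = 87·234/508 = 40.0748; b·c/n = 132·55/508 = 14.2913
OR_MH = (30.1698 + 28.1399 + 40.0748) / (5.9552 + 10.3542 + 14.2913) = 98.3845 / 30.6007 = 3.21511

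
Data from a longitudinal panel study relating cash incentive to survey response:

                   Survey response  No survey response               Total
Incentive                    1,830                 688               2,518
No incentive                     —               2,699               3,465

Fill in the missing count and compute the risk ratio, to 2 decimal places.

3.29

The missing cell is in the unexposed row: 3465 − 2699 = 766.
So a = 1830, b = 688, c = 766, d = 2699.
RR = [a/(a+b)] / [c/(c+d)] = (1830/2518) / (766/3465) = 0.72677/0.22107 = 3.28753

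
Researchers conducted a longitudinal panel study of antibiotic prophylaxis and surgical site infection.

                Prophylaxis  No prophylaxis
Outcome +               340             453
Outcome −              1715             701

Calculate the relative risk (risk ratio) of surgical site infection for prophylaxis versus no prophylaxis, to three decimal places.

Reading the table with exposure as columns: a = 340 (Prophylaxis, case), b = 1715 (Prophylaxis, non-case), c = 453 (No prophylaxis, case), d = 701.
Risk in exposed = 340/2055 = 0.16545; risk in unexposed = 453/1154 = 0.39255.
RR = 0.16545 / 0.39255 = 0.42148
The risk is 58% lower among the exposed than among the unexposed.

0.421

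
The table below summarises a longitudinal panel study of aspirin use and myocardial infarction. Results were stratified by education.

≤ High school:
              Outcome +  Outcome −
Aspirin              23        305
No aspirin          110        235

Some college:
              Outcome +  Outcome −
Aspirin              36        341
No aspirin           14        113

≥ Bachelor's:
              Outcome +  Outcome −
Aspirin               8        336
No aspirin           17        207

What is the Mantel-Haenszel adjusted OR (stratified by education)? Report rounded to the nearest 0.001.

OR_MH = Σ(aᵢdᵢ/nᵢ) / Σ(bᵢcᵢ/nᵢ), where nᵢ is the stratum total.
Stratum 1 (≤ High school): n = 673; a·d/n = 23·235/673 = 8.0312; b·c/n = 305·110/673 = 49.8514
Stratum 2 (Some college): n = 504; a·d/n = 36·113/504 = 8.0714; b·c/n = 341·14/504 = 9.4722
Stratum 3 (≥ Bachelor's): n = 568; a·d/n = 8·207/568 = 2.9155; b·c/n = 336·17/568 = 10.0563
OR_MH = (8.0312 + 8.0714 + 2.9155) / (49.8514 + 9.4722 + 10.0563) = 19.0181 / 69.3800 = 0.27412

0.274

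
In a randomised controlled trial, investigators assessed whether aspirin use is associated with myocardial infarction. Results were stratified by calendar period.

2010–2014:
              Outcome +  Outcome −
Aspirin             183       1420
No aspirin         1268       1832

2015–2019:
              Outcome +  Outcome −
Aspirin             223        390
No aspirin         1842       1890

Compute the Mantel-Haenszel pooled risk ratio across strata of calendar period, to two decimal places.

RR_MH = Σ(aᵢ·n₀ᵢ/nᵢ) / Σ(cᵢ·n₁ᵢ/nᵢ), with n₁ᵢ = aᵢ+bᵢ (exposed), n₀ᵢ = cᵢ+dᵢ (unexposed), nᵢ = n₁ᵢ+n₀ᵢ.
Stratum 1 (2010–2014): n₁ = 1603, n₀ = 3100, n = 4703; a·n₀/n = 183·3100/4703 = 120.6251; c·n₁/n = 1268·1603/4703 = 432.1931
Stratum 2 (2015–2019): n₁ = 613, n₀ = 3732, n = 4345; a·n₀/n = 223·3732/4345 = 191.5388; c·n₁/n = 1842·613/4345 = 259.8725
RR_MH = (120.6251 + 191.5388) / (432.1931 + 259.8725) = 312.1639 / 692.0656 = 0.45106

0.45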